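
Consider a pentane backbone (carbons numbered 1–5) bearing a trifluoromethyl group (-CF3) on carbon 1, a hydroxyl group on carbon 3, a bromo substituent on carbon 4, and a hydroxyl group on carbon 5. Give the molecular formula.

C6H10BrF3O2

Atom tally by fragment:
  F3CCH2 → C:2 H:2 F:3
  CH2 → C:1 H:2
  CH(OH) → C:1 H:2 O:1
  CH(Br) → C:1 H:1 Br:1
  CH2OH → C:1 H:3 O:1
Element totals:
  C: 6
  H: 10
  Br: 1
  F: 3
  O: 2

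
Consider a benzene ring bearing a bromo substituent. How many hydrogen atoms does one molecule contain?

Atom tally by fragment:
  benzene ring core → C:6 H:6
  (− 1 ring H displaced by substituents)
  + Br → Br:1
Element totals:
  C: 6
  H: 5
  Br: 1

5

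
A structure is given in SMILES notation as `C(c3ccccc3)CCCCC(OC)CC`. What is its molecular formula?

Atom tally by fragment:
  C6H5CH2 → C:7 H:7
  CH2 → C:1 H:2
  CH2 → C:1 H:2
  CH2 → C:1 H:2
  CH2 → C:1 H:2
  CH(OCH3) → C:2 H:4 O:1
  CH2 → C:1 H:2
  CH3 → C:1 H:3
Element totals:
  C: 15
  H: 24
  O: 1

C15H24O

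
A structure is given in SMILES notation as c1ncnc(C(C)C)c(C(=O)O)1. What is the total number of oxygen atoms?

Atom tally by fragment:
  pyrimidine ring core → C:4 H:4 N:2
  (− 2 ring H displaced by substituents)
  + CH(CH3)2 → C:3 H:7
  + COOH → C:1 H:1 O:2
Element totals:
  C: 8
  H: 10
  N: 2
  O: 2

2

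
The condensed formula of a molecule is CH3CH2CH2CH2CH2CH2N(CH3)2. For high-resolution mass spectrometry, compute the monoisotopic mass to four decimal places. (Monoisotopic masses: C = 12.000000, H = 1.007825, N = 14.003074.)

Element totals:
  C: 8
  H: 19
  N: 1
Molecular formula: C8H19N.
  M = 8(12.0) + 19(1.007825) + 14.003074
    = 96.000000 + 19.148675 + 14.003074 = 129.151749

129.1517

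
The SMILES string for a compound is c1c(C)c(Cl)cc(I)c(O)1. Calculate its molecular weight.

268.48 g/mol

Atom tally by fragment:
  benzene ring core → C:6 H:6
  (− 4 ring H displaced by substituents)
  + CH3 → C:1 H:3
  + Cl → Cl:1
  + I → I:1
  + OH → O:1 H:1
Element totals:
  C: 7
  H: 6
  Cl: 1
  I: 1
  O: 1
Molecular formula: C7H6ClIO.
  M = 7(12.011) + 6(1.008) + 35.45 + 126.904 + 15.999
    = 84.077 + 6.048 + 35.450 + 126.904 + 15.999 = 268.478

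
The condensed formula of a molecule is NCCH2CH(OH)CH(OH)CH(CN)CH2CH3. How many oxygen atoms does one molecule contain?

2

Element totals:
  C: 8
  H: 12
  N: 2
  O: 2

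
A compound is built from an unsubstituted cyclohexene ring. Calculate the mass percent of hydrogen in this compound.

Atom tally by fragment:
  cyclohexene ring core → C:6 H:10
Element totals:
  C: 6
  H: 10
Molecular formula: C6H10.
Molar mass = 82.146 g/mol.
Mass from H: 10 × 1.008 = 10.080 g/mol.
%H = 10.080 / 82.146 × 100 = 12.27%.

12.27%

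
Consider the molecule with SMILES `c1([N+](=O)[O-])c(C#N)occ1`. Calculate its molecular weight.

138.08 g/mol

Atom tally by fragment:
  furan ring core → C:4 H:4 O:1
  (− 2 ring H displaced by substituents)
  + NO2 → N:1 O:2
  + CN → C:1 N:1
Element totals:
  C: 5
  H: 2
  N: 2
  O: 3
Molecular formula: C5H2N2O3.
  M = 5(12.011) + 2(1.008) + 2(14.007) + 3(15.999)
    = 60.055 + 2.016 + 28.014 + 47.997 = 138.082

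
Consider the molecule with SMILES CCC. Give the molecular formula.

C3H8

Atom tally by fragment:
  CH3 → C:1 H:3
  CH2 → C:1 H:2
  CH3 → C:1 H:3
Element totals:
  C: 3
  H: 8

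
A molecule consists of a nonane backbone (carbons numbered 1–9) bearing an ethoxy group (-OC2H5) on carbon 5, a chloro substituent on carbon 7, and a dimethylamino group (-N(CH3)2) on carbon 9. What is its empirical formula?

C13H28ClNO

Atom tally by fragment:
  CH3 → C:1 H:3
  CH2 → C:1 H:2
  CH2 → C:1 H:2
  CH2 → C:1 H:2
  CH(OC2H5) → C:3 H:6 O:1
  CH2 → C:1 H:2
  CH(Cl) → C:1 H:1 Cl:1
  CH2 → C:1 H:2
  CH2N(CH3)2 → C:3 H:8 N:1
Element totals:
  C: 13
  H: 28
  Cl: 1
  N: 1
  O: 1
Molecular formula: C13H28ClNO.
gcd of subscripts (13, 1, 28, 1, 1) = 1, so the empirical formula equals the molecular formula.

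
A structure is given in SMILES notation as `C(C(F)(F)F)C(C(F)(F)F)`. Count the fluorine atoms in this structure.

6

Atom tally by fragment:
  F3CCH2 → C:2 H:2 F:3
  CH2CF3 → C:2 H:2 F:3
Element totals:
  C: 4
  H: 4
  F: 6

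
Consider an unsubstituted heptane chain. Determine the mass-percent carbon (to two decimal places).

Atom tally by fragment:
  CH3 → C:1 H:3
  CH2 → C:1 H:2
  CH2 → C:1 H:2
  CH2 → C:1 H:2
  CH2 → C:1 H:2
  CH2 → C:1 H:2
  CH3 → C:1 H:3
Element totals:
  C: 7
  H: 16
Molecular formula: C7H16.
Molar mass = 100.205 g/mol.
Mass from C: 7 × 12.011 = 84.077 g/mol.
%C = 84.077 / 100.205 × 100 = 83.90%.

83.90%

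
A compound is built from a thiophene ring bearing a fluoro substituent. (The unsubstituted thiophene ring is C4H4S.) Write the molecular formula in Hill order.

C4H3FS

Atom tally by fragment:
  thiophene ring core → C:4 H:4 S:1
  (− 1 ring H displaced by substituents)
  + F → F:1
Element totals:
  C: 4
  H: 3
  F: 1
  S: 1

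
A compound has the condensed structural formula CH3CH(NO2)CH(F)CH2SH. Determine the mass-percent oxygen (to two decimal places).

Atom tally by fragment:
  CH3 → C:1 H:3
  CH(NO2) → C:1 H:1 N:1 O:2
  CH(F) → C:1 H:1 F:1
  CH2SH → C:1 H:3 S:1
Element totals:
  C: 4
  H: 8
  F: 1
  N: 1
  O: 2
  S: 1
Molecular formula: C4H8FNO2S.
Molar mass = 153.171 g/mol.
Mass from O: 2 × 15.999 = 31.998 g/mol.
%O = 31.998 / 153.171 × 100 = 20.89%.

20.89%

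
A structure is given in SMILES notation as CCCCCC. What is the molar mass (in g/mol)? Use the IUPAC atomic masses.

Atom tally by fragment:
  CH3 → C:1 H:3
  CH2 → C:1 H:2
  CH2 → C:1 H:2
  CH2 → C:1 H:2
  CH2 → C:1 H:2
  CH3 → C:1 H:3
Element totals:
  C: 6
  H: 14
Molecular formula: C6H14.
  M = 6(12.011) + 14(1.008)
    = 72.066 + 14.112 = 86.178

86.18 g/mol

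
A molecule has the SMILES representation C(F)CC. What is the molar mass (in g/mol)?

Atom tally by fragment:
  FCH2 → C:1 H:2 F:1
  CH2 → C:1 H:2
  CH3 → C:1 H:3
Element totals:
  C: 3
  H: 7
  F: 1
Molecular formula: C3H7F.
  M = 3(12.011) + 7(1.008) + 18.998
    = 36.033 + 7.056 + 18.998 = 62.087

62.09 g/mol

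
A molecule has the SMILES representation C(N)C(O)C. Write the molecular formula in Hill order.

Atom tally by fragment:
  H2NCH2 → C:1 H:4 N:1
  CH(OH) → C:1 H:2 O:1
  CH3 → C:1 H:3
Element totals:
  C: 3
  H: 9
  N: 1
  O: 1

C3H9NO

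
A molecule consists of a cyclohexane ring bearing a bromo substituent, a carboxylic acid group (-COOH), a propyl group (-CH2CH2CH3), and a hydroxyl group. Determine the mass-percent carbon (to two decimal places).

Atom tally by fragment:
  cyclohexane ring core → C:6 H:12
  (− 4 ring H displaced by substituents)
  + Br → Br:1
  + COOH → C:1 H:1 O:2
  + CH2CH2CH3 → C:3 H:7
  + OH → O:1 H:1
Element totals:
  C: 10
  H: 17
  Br: 1
  O: 3
Molecular formula: C10H17BrO3.
Molar mass = 265.147 g/mol.
Mass from C: 10 × 12.011 = 120.110 g/mol.
%C = 120.110 / 265.147 × 100 = 45.30%.

45.30%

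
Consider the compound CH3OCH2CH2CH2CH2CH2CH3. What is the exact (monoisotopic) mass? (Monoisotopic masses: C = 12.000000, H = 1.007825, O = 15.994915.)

116.1201

Atom tally by fragment:
  CH3OCH2 → C:2 H:5 O:1
  CH2 → C:1 H:2
  CH2 → C:1 H:2
  CH2 → C:1 H:2
  CH2 → C:1 H:2
  CH3 → C:1 H:3
Element totals:
  C: 7
  H: 16
  O: 1
Molecular formula: C7H16O.
  M = 7(12.0) + 16(1.007825) + 15.994915
    = 84.000000 + 16.125200 + 15.994915 = 116.120115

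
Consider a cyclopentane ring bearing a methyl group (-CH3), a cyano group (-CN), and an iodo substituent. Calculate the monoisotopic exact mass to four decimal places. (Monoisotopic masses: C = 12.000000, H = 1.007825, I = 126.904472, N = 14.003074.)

Atom tally by fragment:
  cyclopentane ring core → C:5 H:10
  (− 3 ring H displaced by substituents)
  + CH3 → C:1 H:3
  + CN → C:1 N:1
  + I → I:1
Element totals:
  C: 7
  H: 10
  I: 1
  N: 1
Molecular formula: C7H10IN.
  M = 7(12.0) + 10(1.007825) + 126.904472 + 14.003074
    = 84.000000 + 10.078250 + 126.904472 + 14.003074 = 234.985796

234.9858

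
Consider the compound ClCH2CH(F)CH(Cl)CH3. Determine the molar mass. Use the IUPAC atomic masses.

145.00 g/mol

Element totals:
  C: 4
  H: 7
  Cl: 2
  F: 1
Molecular formula: C4H7Cl2F.
  M = 4(12.011) + 7(1.008) + 2(35.45) + 18.998
    = 48.044 + 7.056 + 70.900 + 18.998 = 144.998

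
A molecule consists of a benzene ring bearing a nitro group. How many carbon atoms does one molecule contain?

Atom tally by fragment:
  benzene ring core → C:6 H:6
  (− 1 ring H displaced by substituents)
  + NO2 → N:1 O:2
Element totals:
  C: 6
  H: 5
  N: 1
  O: 2

6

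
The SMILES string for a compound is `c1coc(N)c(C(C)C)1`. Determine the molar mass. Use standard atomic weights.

125.17 g/mol

Atom tally by fragment:
  furan ring core → C:4 H:4 O:1
  (− 2 ring H displaced by substituents)
  + NH2 → N:1 H:2
  + CH(CH3)2 → C:3 H:7
Element totals:
  C: 7
  H: 11
  N: 1
  O: 1
Molecular formula: C7H11NO.
  M = 7(12.011) + 11(1.008) + 14.007 + 15.999
    = 84.077 + 11.088 + 14.007 + 15.999 = 125.171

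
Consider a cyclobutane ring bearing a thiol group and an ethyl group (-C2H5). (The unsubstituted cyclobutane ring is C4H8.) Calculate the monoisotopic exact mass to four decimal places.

116.0660

Atom tally by fragment:
  cyclobutane ring core → C:4 H:8
  (− 2 ring H displaced by substituents)
  + SH → S:1 H:1
  + C2H5 → C:2 H:5
Element totals:
  C: 6
  H: 12
  S: 1
Molecular formula: C6H12S.
  M = 6(12.0) + 12(1.007825) + 31.972071
    = 72.000000 + 12.093900 + 31.972071 = 116.065971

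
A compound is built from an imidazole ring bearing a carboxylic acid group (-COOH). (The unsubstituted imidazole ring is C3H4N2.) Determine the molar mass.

Atom tally by fragment:
  imidazole ring core → C:3 H:4 N:2
  (− 1 ring H displaced by substituents)
  + COOH → C:1 H:1 O:2
Element totals:
  C: 4
  H: 4
  N: 2
  O: 2
Molecular formula: C4H4N2O2.
  M = 4(12.011) + 4(1.008) + 2(14.007) + 2(15.999)
    = 48.044 + 4.032 + 28.014 + 31.998 = 112.088

112.09 g/mol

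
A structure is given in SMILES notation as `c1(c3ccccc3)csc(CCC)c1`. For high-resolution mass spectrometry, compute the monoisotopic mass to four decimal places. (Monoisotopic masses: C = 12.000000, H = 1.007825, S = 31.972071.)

202.0816

Atom tally by fragment:
  thiophene ring core → C:4 H:4 S:1
  (− 2 ring H displaced by substituents)
  + C6H5 → C:6 H:5
  + CH2CH2CH3 → C:3 H:7
Element totals:
  C: 13
  H: 14
  S: 1
Molecular formula: C13H14S.
  M = 13(12.0) + 14(1.007825) + 31.972071
    = 156.000000 + 14.109550 + 31.972071 = 202.081621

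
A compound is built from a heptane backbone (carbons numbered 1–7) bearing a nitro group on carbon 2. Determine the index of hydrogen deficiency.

Atom tally by fragment:
  CH3 → C:1 H:3
  CH(NO2) → C:1 H:1 N:1 O:2
  CH2 → C:1 H:2
  CH2 → C:1 H:2
  CH2 → C:1 H:2
  CH2 → C:1 H:2
  CH3 → C:1 H:3
Element totals:
  C: 7
  H: 15
  N: 1
  O: 2
Molecular formula: C7H15NO2.
DoU = (2C + 2 + N − H − X) / 2 = (2·7 + 2 + 1 − 15 − 0) / 2 = 1.

1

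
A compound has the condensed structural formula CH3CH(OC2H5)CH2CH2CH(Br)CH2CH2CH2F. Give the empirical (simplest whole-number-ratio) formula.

C10H20BrFO

Atom tally by fragment:
  CH3 → C:1 H:3
  CH(OC2H5) → C:3 H:6 O:1
  CH2 → C:1 H:2
  CH2 → C:1 H:2
  CH(Br) → C:1 H:1 Br:1
  CH2 → C:1 H:2
  CH2 → C:1 H:2
  CH2F → C:1 H:2 F:1
Element totals:
  C: 10
  H: 20
  Br: 1
  F: 1
  O: 1
Molecular formula: C10H20BrFO.
gcd of subscripts (1, 10, 1, 20, 1) = 1, so the empirical formula equals the molecular formula.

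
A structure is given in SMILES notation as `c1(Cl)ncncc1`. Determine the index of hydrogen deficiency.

Atom tally by fragment:
  pyrimidine ring core → C:4 H:4 N:2
  (− 1 ring H displaced by substituents)
  + Cl → Cl:1
Element totals:
  C: 4
  H: 3
  Cl: 1
  N: 2
Molecular formula: C4H3ClN2.
DoU = (2C + 2 + N − H − X) / 2 = (2·4 + 2 + 2 − 3 − 1) / 2 = 4.

4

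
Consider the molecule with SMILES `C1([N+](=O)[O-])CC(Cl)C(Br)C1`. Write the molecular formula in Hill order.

C5H7BrClNO2

Atom tally by fragment:
  cyclopentane ring core → C:5 H:10
  (− 3 ring H displaced by substituents)
  + NO2 → N:1 O:2
  + Cl → Cl:1
  + Br → Br:1
Element totals:
  C: 5
  H: 7
  Br: 1
  Cl: 1
  N: 1
  O: 2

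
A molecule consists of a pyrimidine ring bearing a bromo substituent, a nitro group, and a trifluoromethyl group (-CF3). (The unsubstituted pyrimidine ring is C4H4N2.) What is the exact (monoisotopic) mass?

270.9204

Atom tally by fragment:
  pyrimidine ring core → C:4 H:4 N:2
  (− 3 ring H displaced by substituents)
  + Br → Br:1
  + NO2 → N:1 O:2
  + CF3 → C:1 F:3
Element totals:
  C: 5
  H: 1
  Br: 1
  F: 3
  N: 3
  O: 2
Molecular formula: C5HBrF3N3O2.
  M = 5(12.0) + 1.007825 + 78.918338 + 3(18.998403) + 3(14.003074) + 2(15.994915)
    = 60.000000 + 1.007825 + 78.918338 + 56.995209 + 42.009222 + 31.989830 = 270.920424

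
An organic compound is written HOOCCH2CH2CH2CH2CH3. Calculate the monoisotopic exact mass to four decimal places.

Element totals:
  C: 6
  H: 12
  O: 2
Molecular formula: C6H12O2.
  M = 6(12.0) + 12(1.007825) + 2(15.994915)
    = 72.000000 + 12.093900 + 31.989830 = 116.083730

116.0837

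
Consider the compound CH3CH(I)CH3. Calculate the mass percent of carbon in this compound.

21.20%

Atom tally by fragment:
  CH3 → C:1 H:3
  CH(I) → C:1 H:1 I:1
  CH3 → C:1 H:3
Element totals:
  C: 3
  H: 7
  I: 1
Molecular formula: C3H7I.
Molar mass = 169.993 g/mol.
Mass from C: 3 × 12.011 = 36.033 g/mol.
%C = 36.033 / 169.993 × 100 = 21.20%.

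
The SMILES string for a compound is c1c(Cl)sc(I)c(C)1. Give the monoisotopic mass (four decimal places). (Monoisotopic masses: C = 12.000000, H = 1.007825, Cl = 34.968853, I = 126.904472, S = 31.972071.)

257.8767

Atom tally by fragment:
  thiophene ring core → C:4 H:4 S:1
  (− 3 ring H displaced by substituents)
  + Cl → Cl:1
  + I → I:1
  + CH3 → C:1 H:3
Element totals:
  C: 5
  H: 4
  Cl: 1
  I: 1
  S: 1
Molecular formula: C5H4ClIS.
  M = 5(12.0) + 4(1.007825) + 34.968853 + 126.904472 + 31.972071
    = 60.000000 + 4.031300 + 34.968853 + 126.904472 + 31.972071 = 257.876696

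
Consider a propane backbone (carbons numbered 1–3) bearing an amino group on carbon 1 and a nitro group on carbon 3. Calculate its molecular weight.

Atom tally by fragment:
  H2NCH2 → C:1 H:4 N:1
  CH2 → C:1 H:2
  CH2NO2 → C:1 H:2 N:1 O:2
Element totals:
  C: 3
  H: 8
  N: 2
  O: 2
Molecular formula: C3H8N2O2.
  M = 3(12.011) + 8(1.008) + 2(14.007) + 2(15.999)
    = 36.033 + 8.064 + 28.014 + 31.998 = 104.109

104.11 g/mol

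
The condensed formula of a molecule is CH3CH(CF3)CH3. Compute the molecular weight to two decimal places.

Element totals:
  C: 4
  H: 7
  F: 3
Molecular formula: C4H7F3.
  M = 4(12.011) + 7(1.008) + 3(18.998)
    = 48.044 + 7.056 + 56.994 = 112.094

112.09 g/mol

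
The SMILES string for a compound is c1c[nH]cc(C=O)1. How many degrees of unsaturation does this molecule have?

4

Atom tally by fragment:
  pyrrole ring core → C:4 H:5 N:1
  (− 1 ring H displaced by substituents)
  + CHO → C:1 H:1 O:1
Element totals:
  C: 5
  H: 5
  N: 1
  O: 1
Molecular formula: C5H5NO.
DoU = (2C + 2 + N − H − X) / 2 = (2·5 + 2 + 1 − 5 − 0) / 2 = 4.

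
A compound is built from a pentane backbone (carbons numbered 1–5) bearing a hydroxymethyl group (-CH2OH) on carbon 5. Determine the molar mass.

102.18 g/mol

Atom tally by fragment:
  CH3 → C:1 H:3
  CH2 → C:1 H:2
  CH2 → C:1 H:2
  CH2 → C:1 H:2
  CH2CH2OH → C:2 H:5 O:1
Element totals:
  C: 6
  H: 14
  O: 1
Molecular formula: C6H14O.
  M = 6(12.011) + 14(1.008) + 15.999
    = 72.066 + 14.112 + 15.999 = 102.177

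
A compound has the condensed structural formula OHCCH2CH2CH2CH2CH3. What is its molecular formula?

C6H12O

Atom tally by fragment:
  OHCCH2 → C:2 H:3 O:1
  CH2 → C:1 H:2
  CH2 → C:1 H:2
  CH2 → C:1 H:2
  CH3 → C:1 H:3
Element totals:
  C: 6
  H: 12
  O: 1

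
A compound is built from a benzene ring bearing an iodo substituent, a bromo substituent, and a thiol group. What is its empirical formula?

C6H4BrIS

Atom tally by fragment:
  benzene ring core → C:6 H:6
  (− 3 ring H displaced by substituents)
  + I → I:1
  + Br → Br:1
  + SH → S:1 H:1
Element totals:
  C: 6
  H: 4
  Br: 1
  I: 1
  S: 1
Molecular formula: C6H4BrIS.
gcd of subscripts (1, 6, 4, 1, 1) = 1, so the empirical formula equals the molecular formula.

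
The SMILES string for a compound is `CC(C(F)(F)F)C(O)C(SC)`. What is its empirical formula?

C6H11F3OS

Atom tally by fragment:
  CH3 → C:1 H:3
  CH(CF3) → C:2 H:1 F:3
  CH(OH) → C:1 H:2 O:1
  CH2SCH3 → C:2 H:5 S:1
Element totals:
  C: 6
  H: 11
  F: 3
  O: 1
  S: 1
Molecular formula: C6H11F3OS.
gcd of subscripts (6, 3, 11, 1, 1) = 1, so the empirical formula equals the molecular formula.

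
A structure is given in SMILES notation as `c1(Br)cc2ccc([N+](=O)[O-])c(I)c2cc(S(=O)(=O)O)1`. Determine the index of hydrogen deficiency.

8

Atom tally by fragment:
  naphthalene ring system core → C:10 H:8
  (− 4 ring H displaced by substituents)
  + Br → Br:1
  + NO2 → N:1 O:2
  + I → I:1
  + SO3H → S:1 O:3 H:1
Element totals:
  C: 10
  H: 5
  Br: 1
  I: 1
  N: 1
  O: 5
  S: 1
Molecular formula: C10H5BrINO5S.
DoU = (2C + 2 + N − H − X) / 2 = (2·10 + 2 + 1 − 5 − 2) / 2 = 8.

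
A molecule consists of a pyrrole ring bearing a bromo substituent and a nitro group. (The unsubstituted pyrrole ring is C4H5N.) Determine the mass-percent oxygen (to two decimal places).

16.75%

Atom tally by fragment:
  pyrrole ring core → C:4 H:5 N:1
  (− 2 ring H displaced by substituents)
  + Br → Br:1
  + NO2 → N:1 O:2
Element totals:
  C: 4
  H: 3
  Br: 1
  N: 2
  O: 2
Molecular formula: C4H3BrN2O2.
Molar mass = 190.984 g/mol.
Mass from O: 2 × 15.999 = 31.998 g/mol.
%O = 31.998 / 190.984 × 100 = 16.75%.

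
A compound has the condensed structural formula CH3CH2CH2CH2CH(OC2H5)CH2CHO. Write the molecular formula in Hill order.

C9H18O2

Atom tally by fragment:
  CH3 → C:1 H:3
  CH2 → C:1 H:2
  CH2 → C:1 H:2
  CH2 → C:1 H:2
  CH(OC2H5) → C:3 H:6 O:1
  CH2CHO → C:2 H:3 O:1
Element totals:
  C: 9
  H: 18
  O: 2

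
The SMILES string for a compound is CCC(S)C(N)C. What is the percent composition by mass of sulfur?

Atom tally by fragment:
  CH3 → C:1 H:3
  CH2 → C:1 H:2
  CH(SH) → C:1 H:2 S:1
  CH(NH2) → C:1 H:3 N:1
  CH3 → C:1 H:3
Element totals:
  C: 5
  H: 13
  N: 1
  S: 1
Molecular formula: C5H13NS.
Molar mass = 119.226 g/mol.
Mass from S: 1 × 32.06 = 32.060 g/mol.
%S = 32.060 / 119.226 × 100 = 26.89%.

26.89%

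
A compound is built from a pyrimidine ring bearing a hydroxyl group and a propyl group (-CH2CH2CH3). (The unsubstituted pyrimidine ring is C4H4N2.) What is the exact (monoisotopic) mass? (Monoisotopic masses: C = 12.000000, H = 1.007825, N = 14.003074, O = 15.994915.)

138.0793

Atom tally by fragment:
  pyrimidine ring core → C:4 H:4 N:2
  (− 2 ring H displaced by substituents)
  + OH → O:1 H:1
  + CH2CH2CH3 → C:3 H:7
Element totals:
  C: 7
  H: 10
  N: 2
  O: 1
Molecular formula: C7H10N2O.
  M = 7(12.0) + 10(1.007825) + 2(14.003074) + 15.994915
    = 84.000000 + 10.078250 + 28.006148 + 15.994915 = 138.079313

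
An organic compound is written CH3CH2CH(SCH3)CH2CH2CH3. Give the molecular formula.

C7H16S

Atom tally by fragment:
  CH3 → C:1 H:3
  CH2 → C:1 H:2
  CH(SCH3) → C:2 H:4 S:1
  CH2 → C:1 H:2
  CH2 → C:1 H:2
  CH3 → C:1 H:3
Element totals:
  C: 7
  H: 16
  S: 1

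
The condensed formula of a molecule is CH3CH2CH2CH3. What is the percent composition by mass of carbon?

Atom tally by fragment:
  CH3 → C:1 H:3
  CH2 → C:1 H:2
  CH2 → C:1 H:2
  CH3 → C:1 H:3
Element totals:
  C: 4
  H: 10
Molecular formula: C4H10.
Molar mass = 58.124 g/mol.
Mass from C: 4 × 12.011 = 48.044 g/mol.
%C = 48.044 / 58.124 × 100 = 82.66%.

82.66%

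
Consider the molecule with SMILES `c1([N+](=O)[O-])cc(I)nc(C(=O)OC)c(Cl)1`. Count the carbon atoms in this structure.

Atom tally by fragment:
  pyridine ring core → C:5 H:5 N:1
  (− 4 ring H displaced by substituents)
  + NO2 → N:1 O:2
  + I → I:1
  + COOCH3 → C:2 H:3 O:2
  + Cl → Cl:1
Element totals:
  C: 7
  H: 4
  Cl: 1
  I: 1
  N: 2
  O: 4

7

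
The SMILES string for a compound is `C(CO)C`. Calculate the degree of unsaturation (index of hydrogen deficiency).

0

Atom tally by fragment:
  HOCH2CH2 → C:2 H:5 O:1
  CH3 → C:1 H:3
Element totals:
  C: 3
  H: 8
  O: 1
Molecular formula: C3H8O.
DoU = (2C + 2 + N − H − X) / 2 = (2·3 + 2 + 0 − 8 − 0) / 2 = 0.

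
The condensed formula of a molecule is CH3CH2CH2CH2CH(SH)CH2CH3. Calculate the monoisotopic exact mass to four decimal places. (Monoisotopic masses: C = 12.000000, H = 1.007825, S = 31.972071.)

Element totals:
  C: 7
  H: 16
  S: 1
Molecular formula: C7H16S.
  M = 7(12.0) + 16(1.007825) + 31.972071
    = 84.000000 + 16.125200 + 31.972071 = 132.097271

132.0973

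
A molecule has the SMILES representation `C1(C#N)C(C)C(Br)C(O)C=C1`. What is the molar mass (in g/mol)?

Atom tally by fragment:
  cyclohexene ring core → C:6 H:10
  (− 4 ring H displaced by substituents)
  + CN → C:1 N:1
  + CH3 → C:1 H:3
  + Br → Br:1
  + OH → O:1 H:1
Element totals:
  C: 8
  H: 10
  Br: 1
  N: 1
  O: 1
Molecular formula: C8H10BrNO.
  M = 8(12.011) + 10(1.008) + 79.904 + 14.007 + 15.999
    = 96.088 + 10.080 + 79.904 + 14.007 + 15.999 = 216.078

216.08 g/mol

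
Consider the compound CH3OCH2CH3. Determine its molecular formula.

C3H8O

Atom tally by fragment:
  CH3OCH2 → C:2 H:5 O:1
  CH3 → C:1 H:3
Element totals:
  C: 3
  H: 8
  O: 1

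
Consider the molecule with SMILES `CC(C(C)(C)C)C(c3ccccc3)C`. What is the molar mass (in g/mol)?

190.33 g/mol

Atom tally by fragment:
  CH3 → C:1 H:3
  CH(C(CH3)3) → C:5 H:10
  CH(C6H5) → C:7 H:6
  CH3 → C:1 H:3
Element totals:
  C: 14
  H: 22
Molecular formula: C14H22.
  M = 14(12.011) + 22(1.008)
    = 168.154 + 22.176 = 190.330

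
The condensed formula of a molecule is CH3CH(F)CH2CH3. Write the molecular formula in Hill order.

C4H9F

Atom tally by fragment:
  CH3 → C:1 H:3
  CH(F) → C:1 H:1 F:1
  CH2 → C:1 H:2
  CH3 → C:1 H:3
Element totals:
  C: 4
  H: 9
  F: 1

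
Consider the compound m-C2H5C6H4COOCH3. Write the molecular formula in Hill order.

C10H12O2

Atom tally by fragment:
  benzene ring core → C:6 H:6
  (− 2 ring H displaced by substituents)
  + C2H5 → C:2 H:5
  + COOCH3 → C:2 H:3 O:2
Element totals:
  C: 10
  H: 12
  O: 2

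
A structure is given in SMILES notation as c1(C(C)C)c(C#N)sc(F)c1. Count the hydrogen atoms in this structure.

Atom tally by fragment:
  thiophene ring core → C:4 H:4 S:1
  (− 3 ring H displaced by substituents)
  + CH(CH3)2 → C:3 H:7
  + CN → C:1 N:1
  + F → F:1
Element totals:
  C: 8
  H: 8
  F: 1
  N: 1
  S: 1

8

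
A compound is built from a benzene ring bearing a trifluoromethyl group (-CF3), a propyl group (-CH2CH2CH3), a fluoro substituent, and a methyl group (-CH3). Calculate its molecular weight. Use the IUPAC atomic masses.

Atom tally by fragment:
  benzene ring core → C:6 H:6
  (− 4 ring H displaced by substituents)
  + CF3 → C:1 F:3
  + CH2CH2CH3 → C:3 H:7
  + F → F:1
  + CH3 → C:1 H:3
Element totals:
  C: 11
  H: 12
  F: 4
Molecular formula: C11H12F4.
  M = 11(12.011) + 12(1.008) + 4(18.998)
    = 132.121 + 12.096 + 75.992 = 220.209

220.21 g/mol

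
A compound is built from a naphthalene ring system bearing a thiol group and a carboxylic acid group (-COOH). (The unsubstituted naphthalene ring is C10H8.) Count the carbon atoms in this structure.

11

Atom tally by fragment:
  naphthalene ring system core → C:10 H:8
  (− 2 ring H displaced by substituents)
  + SH → S:1 H:1
  + COOH → C:1 H:1 O:2
Element totals:
  C: 11
  H: 8
  O: 2
  S: 1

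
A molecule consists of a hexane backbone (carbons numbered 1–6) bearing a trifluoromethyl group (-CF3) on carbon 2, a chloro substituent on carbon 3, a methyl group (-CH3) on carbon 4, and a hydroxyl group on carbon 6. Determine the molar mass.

218.64 g/mol

Atom tally by fragment:
  CH3 → C:1 H:3
  CH(CF3) → C:2 H:1 F:3
  CH(Cl) → C:1 H:1 Cl:1
  CH(CH3) → C:2 H:4
  CH2 → C:1 H:2
  CH2OH → C:1 H:3 O:1
Element totals:
  C: 8
  H: 14
  Cl: 1
  F: 3
  O: 1
Molecular formula: C8H14ClF3O.
  M = 8(12.011) + 14(1.008) + 35.45 + 3(18.998) + 15.999
    = 96.088 + 14.112 + 35.450 + 56.994 + 15.999 = 218.643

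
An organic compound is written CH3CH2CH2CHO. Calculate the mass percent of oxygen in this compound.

Atom tally by fragment:
  CH3 → C:1 H:3
  CH2 → C:1 H:2
  CH2CHO → C:2 H:3 O:1
Element totals:
  C: 4
  H: 8
  O: 1
Molecular formula: C4H8O.
Molar mass = 72.107 g/mol.
Mass from O: 1 × 15.999 = 15.999 g/mol.
%O = 15.999 / 72.107 × 100 = 22.19%.

22.19%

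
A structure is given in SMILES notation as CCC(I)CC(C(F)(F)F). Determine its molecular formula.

Atom tally by fragment:
  CH3 → C:1 H:3
  CH2 → C:1 H:2
  CH(I) → C:1 H:1 I:1
  CH2 → C:1 H:2
  CH2CF3 → C:2 H:2 F:3
Element totals:
  C: 6
  H: 10
  F: 3
  I: 1

C6H10F3I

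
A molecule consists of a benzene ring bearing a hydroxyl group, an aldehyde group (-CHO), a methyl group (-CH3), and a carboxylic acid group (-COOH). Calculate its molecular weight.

180.16 g/mol

Atom tally by fragment:
  benzene ring core → C:6 H:6
  (− 4 ring H displaced by substituents)
  + OH → O:1 H:1
  + CHO → C:1 H:1 O:1
  + CH3 → C:1 H:3
  + COOH → C:1 H:1 O:2
Element totals:
  C: 9
  H: 8
  O: 4
Molecular formula: C9H8O4.
  M = 9(12.011) + 8(1.008) + 4(15.999)
    = 108.099 + 8.064 + 63.996 = 180.159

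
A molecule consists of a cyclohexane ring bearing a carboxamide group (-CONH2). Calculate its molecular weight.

Atom tally by fragment:
  cyclohexane ring core → C:6 H:12
  (− 1 ring H displaced by substituents)
  + CONH2 → C:1 H:2 O:1 N:1
Element totals:
  C: 7
  H: 13
  N: 1
  O: 1
Molecular formula: C7H13NO.
  M = 7(12.011) + 13(1.008) + 14.007 + 15.999
    = 84.077 + 13.104 + 14.007 + 15.999 = 127.187

127.19 g/mol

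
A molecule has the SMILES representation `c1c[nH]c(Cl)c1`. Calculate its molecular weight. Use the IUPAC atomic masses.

Atom tally by fragment:
  pyrrole ring core → C:4 H:5 N:1
  (− 1 ring H displaced by substituents)
  + Cl → Cl:1
Element totals:
  C: 4
  H: 4
  Cl: 1
  N: 1
Molecular formula: C4H4ClN.
  M = 4(12.011) + 4(1.008) + 35.45 + 14.007
    = 48.044 + 4.032 + 35.450 + 14.007 = 101.533

101.53 g/mol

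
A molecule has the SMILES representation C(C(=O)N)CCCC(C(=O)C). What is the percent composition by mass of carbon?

Atom tally by fragment:
  H2NOCCH2 → C:2 H:4 O:1 N:1
  CH2 → C:1 H:2
  CH2 → C:1 H:2
  CH2 → C:1 H:2
  CH2COCH3 → C:3 H:5 O:1
Element totals:
  C: 8
  H: 15
  N: 1
  O: 2
Molecular formula: C8H15NO2.
Molar mass = 157.213 g/mol.
Mass from C: 8 × 12.011 = 96.088 g/mol.
%C = 96.088 / 157.213 × 100 = 61.12%.

61.12%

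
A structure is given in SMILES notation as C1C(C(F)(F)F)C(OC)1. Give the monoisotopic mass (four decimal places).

Atom tally by fragment:
  cyclopropane ring core → C:3 H:6
  (− 2 ring H displaced by substituents)
  + CF3 → C:1 F:3
  + OCH3 → C:1 H:3 O:1
Element totals:
  C: 5
  H: 7
  F: 3
  O: 1
Molecular formula: C5H7F3O.
  M = 5(12.0) + 7(1.007825) + 3(18.998403) + 15.994915
    = 60.000000 + 7.054775 + 56.995209 + 15.994915 = 140.044899

140.0449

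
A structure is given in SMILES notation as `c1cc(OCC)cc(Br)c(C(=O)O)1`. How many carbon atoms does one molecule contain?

Atom tally by fragment:
  benzene ring core → C:6 H:6
  (− 3 ring H displaced by substituents)
  + OC2H5 → C:2 H:5 O:1
  + Br → Br:1
  + COOH → C:1 H:1 O:2
Element totals:
  C: 9
  H: 9
  Br: 1
  O: 3

9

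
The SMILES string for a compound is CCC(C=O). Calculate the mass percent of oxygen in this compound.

Atom tally by fragment:
  CH3 → C:1 H:3
  CH2 → C:1 H:2
  CH2CHO → C:2 H:3 O:1
Element totals:
  C: 4
  H: 8
  O: 1
Molecular formula: C4H8O.
Molar mass = 72.107 g/mol.
Mass from O: 1 × 15.999 = 15.999 g/mol.
%O = 15.999 / 72.107 × 100 = 22.19%.

22.19%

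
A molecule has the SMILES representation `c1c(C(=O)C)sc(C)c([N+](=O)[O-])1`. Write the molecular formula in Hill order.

C7H7NO3S

Atom tally by fragment:
  thiophene ring core → C:4 H:4 S:1
  (− 3 ring H displaced by substituents)
  + COCH3 → C:2 H:3 O:1
  + CH3 → C:1 H:3
  + NO2 → N:1 O:2
Element totals:
  C: 7
  H: 7
  N: 1
  O: 3
  S: 1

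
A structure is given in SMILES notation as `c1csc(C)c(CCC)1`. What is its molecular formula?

C8H12S

Atom tally by fragment:
  thiophene ring core → C:4 H:4 S:1
  (− 2 ring H displaced by substituents)
  + CH3 → C:1 H:3
  + CH2CH2CH3 → C:3 H:7
Element totals:
  C: 8
  H: 12
  S: 1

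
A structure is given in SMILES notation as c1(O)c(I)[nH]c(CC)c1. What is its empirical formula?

Atom tally by fragment:
  pyrrole ring core → C:4 H:5 N:1
  (− 3 ring H displaced by substituents)
  + OH → O:1 H:1
  + I → I:1
  + C2H5 → C:2 H:5
Element totals:
  C: 6
  H: 8
  I: 1
  N: 1
  O: 1
Molecular formula: C6H8INO.
gcd of subscripts (6, 8, 1, 1, 1) = 1, so the empirical formula equals the molecular formula.

C6H8INO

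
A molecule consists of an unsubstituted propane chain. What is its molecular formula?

Atom tally by fragment:
  CH3 → C:1 H:3
  CH2 → C:1 H:2
  CH3 → C:1 H:3
Element totals:
  C: 3
  H: 8

C3H8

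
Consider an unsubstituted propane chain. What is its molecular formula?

C3H8

Atom tally by fragment:
  CH3 → C:1 H:3
  CH2 → C:1 H:2
  CH3 → C:1 H:3
Element totals:
  C: 3
  H: 8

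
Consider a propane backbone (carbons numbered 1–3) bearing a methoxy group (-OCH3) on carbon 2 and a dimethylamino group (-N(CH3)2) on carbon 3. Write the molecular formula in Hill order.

C6H15NO

Atom tally by fragment:
  CH3 → C:1 H:3
  CH(OCH3) → C:2 H:4 O:1
  CH2N(CH3)2 → C:3 H:8 N:1
Element totals:
  C: 6
  H: 15
  N: 1
  O: 1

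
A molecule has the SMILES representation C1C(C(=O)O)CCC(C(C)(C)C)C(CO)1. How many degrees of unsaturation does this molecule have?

2

Atom tally by fragment:
  cyclohexane ring core → C:6 H:12
  (− 3 ring H displaced by substituents)
  + COOH → C:1 H:1 O:2
  + C(CH3)3 → C:4 H:9
  + CH2OH → C:1 H:3 O:1
Element totals:
  C: 12
  H: 22
  O: 3
Molecular formula: C12H22O3.
DoU = (2C + 2 + N − H − X) / 2 = (2·12 + 2 + 0 − 22 − 0) / 2 = 2.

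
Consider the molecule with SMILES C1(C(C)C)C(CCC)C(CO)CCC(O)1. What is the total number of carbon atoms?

13

Atom tally by fragment:
  cyclohexane ring core → C:6 H:12
  (− 4 ring H displaced by substituents)
  + CH(CH3)2 → C:3 H:7
  + CH2CH2CH3 → C:3 H:7
  + CH2OH → C:1 H:3 O:1
  + OH → O:1 H:1
Element totals:
  C: 13
  H: 26
  O: 2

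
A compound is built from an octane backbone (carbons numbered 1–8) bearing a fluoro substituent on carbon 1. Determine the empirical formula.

C8H17F

Atom tally by fragment:
  FCH2 → C:1 H:2 F:1
  CH2 → C:1 H:2
  CH2 → C:1 H:2
  CH2 → C:1 H:2
  CH2 → C:1 H:2
  CH2 → C:1 H:2
  CH2 → C:1 H:2
  CH3 → C:1 H:3
Element totals:
  C: 8
  H: 17
  F: 1
Molecular formula: C8H17F.
gcd of subscripts (8, 1, 17) = 1, so the empirical formula equals the molecular formula.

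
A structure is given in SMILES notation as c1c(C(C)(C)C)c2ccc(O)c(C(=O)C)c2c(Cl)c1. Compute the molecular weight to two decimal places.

Atom tally by fragment:
  naphthalene ring system core → C:10 H:8
  (− 4 ring H displaced by substituents)
  + C(CH3)3 → C:4 H:9
  + OH → O:1 H:1
  + COCH3 → C:2 H:3 O:1
  + Cl → Cl:1
Element totals:
  C: 16
  H: 17
  Cl: 1
  O: 2
Molecular formula: C16H17ClO2.
  M = 16(12.011) + 17(1.008) + 35.45 + 2(15.999)
    = 192.176 + 17.136 + 35.450 + 31.998 = 276.760

276.76 g/mol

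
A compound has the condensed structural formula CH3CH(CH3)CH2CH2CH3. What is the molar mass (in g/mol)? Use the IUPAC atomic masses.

86.18 g/mol

Atom tally by fragment:
  CH3 → C:1 H:3
  CH(CH3) → C:2 H:4
  CH2 → C:1 H:2
  CH2 → C:1 H:2
  CH3 → C:1 H:3
Element totals:
  C: 6
  H: 14
Molecular formula: C6H14.
  M = 6(12.011) + 14(1.008)
    = 72.066 + 14.112 = 86.178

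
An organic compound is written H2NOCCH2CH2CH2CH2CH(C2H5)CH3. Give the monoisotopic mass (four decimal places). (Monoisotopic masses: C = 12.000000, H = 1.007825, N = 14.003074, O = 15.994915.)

157.1467

Element totals:
  C: 9
  H: 19
  N: 1
  O: 1
Molecular formula: C9H19NO.
  M = 9(12.0) + 19(1.007825) + 14.003074 + 15.994915
    = 108.000000 + 19.148675 + 14.003074 + 15.994915 = 157.146664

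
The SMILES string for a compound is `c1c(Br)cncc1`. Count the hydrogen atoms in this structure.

Atom tally by fragment:
  pyridine ring core → C:5 H:5 N:1
  (− 1 ring H displaced by substituents)
  + Br → Br:1
Element totals:
  C: 5
  H: 4
  Br: 1
  N: 1

4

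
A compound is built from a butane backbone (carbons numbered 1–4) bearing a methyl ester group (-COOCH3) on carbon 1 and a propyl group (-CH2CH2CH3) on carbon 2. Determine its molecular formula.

C9H18O2

Atom tally by fragment:
  CH3OOCCH2 → C:3 H:5 O:2
  CH(CH2CH2CH3) → C:4 H:8
  CH2 → C:1 H:2
  CH3 → C:1 H:3
Element totals:
  C: 9
  H: 18
  O: 2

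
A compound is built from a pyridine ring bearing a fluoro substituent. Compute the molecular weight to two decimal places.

97.09 g/mol

Atom tally by fragment:
  pyridine ring core → C:5 H:5 N:1
  (− 1 ring H displaced by substituents)
  + F → F:1
Element totals:
  C: 5
  H: 4
  F: 1
  N: 1
Molecular formula: C5H4FN.
  M = 5(12.011) + 4(1.008) + 18.998 + 14.007
    = 60.055 + 4.032 + 18.998 + 14.007 = 97.092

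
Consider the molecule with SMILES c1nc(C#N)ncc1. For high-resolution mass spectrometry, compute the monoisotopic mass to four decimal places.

105.0327

Atom tally by fragment:
  pyrimidine ring core → C:4 H:4 N:2
  (− 1 ring H displaced by substituents)
  + CN → C:1 N:1
Element totals:
  C: 5
  H: 3
  N: 3
Molecular formula: C5H3N3.
  M = 5(12.0) + 3(1.007825) + 3(14.003074)
    = 60.000000 + 3.023475 + 42.009222 = 105.032697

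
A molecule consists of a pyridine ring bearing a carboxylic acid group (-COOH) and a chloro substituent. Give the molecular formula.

C6H4ClNO2

Atom tally by fragment:
  pyridine ring core → C:5 H:5 N:1
  (− 2 ring H displaced by substituents)
  + COOH → C:1 H:1 O:2
  + Cl → Cl:1
Element totals:
  C: 6
  H: 4
  Cl: 1
  N: 1
  O: 2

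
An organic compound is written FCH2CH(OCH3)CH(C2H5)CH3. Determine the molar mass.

Atom tally by fragment:
  FCH2 → C:1 H:2 F:1
  CH(OCH3) → C:2 H:4 O:1
  CH(C2H5) → C:3 H:6
  CH3 → C:1 H:3
Element totals:
  C: 7
  H: 15
  F: 1
  O: 1
Molecular formula: C7H15FO.
  M = 7(12.011) + 15(1.008) + 18.998 + 15.999
    = 84.077 + 15.120 + 18.998 + 15.999 = 134.194

134.19 g/mol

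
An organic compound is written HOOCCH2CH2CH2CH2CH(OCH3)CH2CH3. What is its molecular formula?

C9H18O3

Element totals:
  C: 9
  H: 18
  O: 3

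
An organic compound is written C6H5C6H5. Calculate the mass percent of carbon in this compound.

93.46%

Element totals:
  C: 12
  H: 10
Molecular formula: C12H10.
Molar mass = 154.212 g/mol.
Mass from C: 12 × 12.011 = 144.132 g/mol.
%C = 144.132 / 154.212 × 100 = 93.46%.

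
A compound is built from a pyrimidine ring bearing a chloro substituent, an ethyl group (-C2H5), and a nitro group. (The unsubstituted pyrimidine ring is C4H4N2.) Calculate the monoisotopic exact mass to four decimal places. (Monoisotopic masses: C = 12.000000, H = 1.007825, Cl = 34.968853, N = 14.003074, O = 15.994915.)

187.0149

Atom tally by fragment:
  pyrimidine ring core → C:4 H:4 N:2
  (− 3 ring H displaced by substituents)
  + Cl → Cl:1
  + C2H5 → C:2 H:5
  + NO2 → N:1 O:2
Element totals:
  C: 6
  H: 6
  Cl: 1
  N: 3
  O: 2
Molecular formula: C6H6ClN3O2.
  M = 6(12.0) + 6(1.007825) + 34.968853 + 3(14.003074) + 2(15.994915)
    = 72.000000 + 6.046950 + 34.968853 + 42.009222 + 31.989830 = 187.014855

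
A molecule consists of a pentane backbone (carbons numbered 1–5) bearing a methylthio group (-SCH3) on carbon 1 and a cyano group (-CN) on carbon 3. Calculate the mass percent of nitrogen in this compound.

Atom tally by fragment:
  CH3SCH2 → C:2 H:5 S:1
  CH2 → C:1 H:2
  CH(CN) → C:2 H:1 N:1
  CH2 → C:1 H:2
  CH3 → C:1 H:3
Element totals:
  C: 7
  H: 13
  N: 1
  S: 1
Molecular formula: C7H13NS.
Molar mass = 143.248 g/mol.
Mass from N: 1 × 14.007 = 14.007 g/mol.
%N = 14.007 / 143.248 × 100 = 9.78%.

9.78%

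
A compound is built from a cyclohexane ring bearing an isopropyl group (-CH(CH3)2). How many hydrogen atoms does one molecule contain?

18

Atom tally by fragment:
  cyclohexane ring core → C:6 H:12
  (− 1 ring H displaced by substituents)
  + CH(CH3)2 → C:3 H:7
Element totals:
  C: 9
  H: 18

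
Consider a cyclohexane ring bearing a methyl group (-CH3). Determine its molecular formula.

Atom tally by fragment:
  cyclohexane ring core → C:6 H:12
  (− 1 ring H displaced by substituents)
  + CH3 → C:1 H:3
Element totals:
  C: 7
  H: 14

C7H14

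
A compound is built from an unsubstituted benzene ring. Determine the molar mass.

Atom tally by fragment:
  benzene ring core → C:6 H:6
Element totals:
  C: 6
  H: 6
Molecular formula: C6H6.
  M = 6(12.011) + 6(1.008)
    = 72.066 + 6.048 = 78.114

78.11 g/mol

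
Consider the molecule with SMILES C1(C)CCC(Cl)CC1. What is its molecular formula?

C7H13Cl

Atom tally by fragment:
  cyclohexane ring core → C:6 H:12
  (− 2 ring H displaced by substituents)
  + CH3 → C:1 H:3
  + Cl → Cl:1
Element totals:
  C: 7
  H: 13
  Cl: 1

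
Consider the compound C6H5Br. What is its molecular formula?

Element totals:
  C: 6
  H: 5
  Br: 1

C6H5Br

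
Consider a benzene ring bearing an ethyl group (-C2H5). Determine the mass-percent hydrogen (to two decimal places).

9.49%

Atom tally by fragment:
  benzene ring core → C:6 H:6
  (− 1 ring H displaced by substituents)
  + C2H5 → C:2 H:5
Element totals:
  C: 8
  H: 10
Molecular formula: C8H10.
Molar mass = 106.168 g/mol.
Mass from H: 10 × 1.008 = 10.080 g/mol.
%H = 10.080 / 106.168 × 100 = 9.49%.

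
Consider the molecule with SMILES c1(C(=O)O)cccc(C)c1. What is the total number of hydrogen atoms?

8

Atom tally by fragment:
  benzene ring core → C:6 H:6
  (− 2 ring H displaced by substituents)
  + COOH → C:1 H:1 O:2
  + CH3 → C:1 H:3
Element totals:
  C: 8
  H: 8
  O: 2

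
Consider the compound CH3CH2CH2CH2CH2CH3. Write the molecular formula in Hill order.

C6H14

Atom tally by fragment:
  CH3 → C:1 H:3
  CH2 → C:1 H:2
  CH2 → C:1 H:2
  CH2 → C:1 H:2
  CH2 → C:1 H:2
  CH3 → C:1 H:3
Element totals:
  C: 6
  H: 14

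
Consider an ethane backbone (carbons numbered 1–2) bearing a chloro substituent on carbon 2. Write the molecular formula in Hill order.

C2H5Cl

Atom tally by fragment:
  CH3 → C:1 H:3
  CH2Cl → C:1 H:2 Cl:1
Element totals:
  C: 2
  H: 5
  Cl: 1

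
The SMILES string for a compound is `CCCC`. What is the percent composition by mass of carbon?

82.66%

Atom tally by fragment:
  CH3 → C:1 H:3
  CH2 → C:1 H:2
  CH2 → C:1 H:2
  CH3 → C:1 H:3
Element totals:
  C: 4
  H: 10
Molecular formula: C4H10.
Molar mass = 58.124 g/mol.
Mass from C: 4 × 12.011 = 48.044 g/mol.
%C = 48.044 / 58.124 × 100 = 82.66%.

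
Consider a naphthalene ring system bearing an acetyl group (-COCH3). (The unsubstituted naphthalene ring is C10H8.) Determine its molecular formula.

C12H10O

Atom tally by fragment:
  naphthalene ring system core → C:10 H:8
  (− 1 ring H displaced by substituents)
  + COCH3 → C:2 H:3 O:1
Element totals:
  C: 12
  H: 10
  O: 1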